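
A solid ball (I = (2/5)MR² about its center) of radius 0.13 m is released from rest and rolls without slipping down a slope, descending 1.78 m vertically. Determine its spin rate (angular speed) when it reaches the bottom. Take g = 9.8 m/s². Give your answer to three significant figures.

ω ≈ 38.4 rad/s

Here I = (2/5)MR², so the shape factor k = I/(MR²) = 0.4.
The rolling condition ω = v/R makes the rotational term ½I(v/R)² = ½kMv², so KE_total = ½(1+k)Mv² = (7/10)Mv².
Energy conservation Mgh = ½(1+k)Mv² gives v = √(2gh/(1+k)) = √(2 × 9.8 × 1.78 / 1.4) = 4.992 m/s.
Then ω = v/R = 4.992 / 0.13 ≈ 38.4 rad/s.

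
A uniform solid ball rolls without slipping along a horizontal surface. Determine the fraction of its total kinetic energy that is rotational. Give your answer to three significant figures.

fraction ≈ 0.286

The moment of inertia is (2/5)MR², giving k ≡ I/(MR²) = 0.4.
Since ω = v/R, the translational part is ½Mv² and the rotational part is ½I(v/R)² = ½kMv²; the total is ½(1+k)Mv².
The rotational fraction is therefore k/(1+k) = 0.4/1.4 ≈ 0.286.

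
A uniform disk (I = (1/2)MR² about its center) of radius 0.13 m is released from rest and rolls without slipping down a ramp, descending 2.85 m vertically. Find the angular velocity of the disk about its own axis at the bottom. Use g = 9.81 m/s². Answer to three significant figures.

For this body I = (1/2)MR², i.e. k = I/(MR²) = 0.5.
Since it rolls without slipping, ω = v/R and KE = ½Mv² + ½Iω² = ½(1+k)Mv² = (3/4)Mv².
Energy conservation Mgh = ½(1+k)Mv² gives v = √(2gh/(1+k)) = √(2 × 9.81 × 2.85 / 1.5) = 6.106 m/s.
Then ω = v/R = 6.106 / 0.13 ≈ 47.0 rad/s.

ω ≈ 47.0 rad/s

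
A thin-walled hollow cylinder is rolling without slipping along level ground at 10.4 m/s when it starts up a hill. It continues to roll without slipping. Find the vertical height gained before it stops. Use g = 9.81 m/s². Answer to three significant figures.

With I = MR², the ratio k = I/(MR²) is 1.
Since it rolls without slipping, ω = v/R and KE = ½Mv² + ½Iω² = ½(1+k)Mv² = Mv².
All of this converts to potential energy at the highest point: Mv₀² = Mgh.
Thus h = (1+k)v₀²/(2g) = 2 × 10.4² / (2 × 9.81) ≈ 11.0 m.

h ≈ 11.0 m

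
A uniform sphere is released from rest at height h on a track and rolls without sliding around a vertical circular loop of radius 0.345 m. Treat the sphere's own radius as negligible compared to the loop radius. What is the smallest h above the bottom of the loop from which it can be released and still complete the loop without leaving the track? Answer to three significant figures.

With I = (2/5)MR², the ratio k = I/(MR²) is 0.4.
At the top, contact is just lost when gravity alone supplies the centripetal force: Mg = Mv_top²/r, i.e. v_top² = gr.
With ω = v/R, the kinetic energy at speed v is ½(1+k)Mv² = (7/10)Mv².
Energy conservation from release (height h) to the top (height 2r): Mgh = Mg(2r) + (7/10)M·gr.
Thus h_min = 2r + (1+k)r/2 = r(2 + 1.4/2) = 0.345 × 2.7 ≈ 0.932 m.

h_min ≈ 0.932 m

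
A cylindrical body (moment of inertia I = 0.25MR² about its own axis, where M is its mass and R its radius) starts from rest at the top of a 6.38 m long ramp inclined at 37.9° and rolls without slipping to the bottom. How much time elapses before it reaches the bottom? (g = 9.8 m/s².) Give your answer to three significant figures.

t ≈ 1.63 s

Here I = 0.25MR², so the shape factor k = I/(MR²) = 0.25.
Along the incline Mg sinθ − f = Ma, and torque about the center fR = Iα = kMR²(a/R) gives f = kMa.
Hence a = g sinθ/(1+k) = 9.8×sin37.9°/1.25 = 4.816 m/s².
Starting from rest, L = ½at², so t = √(2L/a) = √(2×6.38/4.816) ≈ 1.63 s.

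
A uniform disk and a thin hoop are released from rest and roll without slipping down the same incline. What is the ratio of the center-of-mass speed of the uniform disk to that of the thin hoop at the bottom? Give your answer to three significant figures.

Each satisfies Mgh = ½(1+k)Mv² with k = I/(MR²), so v ∝ 1/√(1+k).
For the uniform disk k = 0.5; for the thin hoop k = 1.
v₁/v₂ = √((1+k₂)/(1+k₁)) = √(2/1.5) ≈ 1.15.

v_ratio ≈ 1.15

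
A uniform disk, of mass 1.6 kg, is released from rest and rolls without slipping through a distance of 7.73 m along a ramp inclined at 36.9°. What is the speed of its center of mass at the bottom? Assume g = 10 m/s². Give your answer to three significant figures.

With I = (1/2)MR², the ratio k = I/(MR²) is 0.5.
The rolling condition ω = v/R makes the rotational term ½I(v/R)² = ½kMv², so KE_total = ½(1+k)Mv² = (3/4)Mv².
The vertical drop is h = L sinθ = 7.73 × sin36.9° = 4.641 m.
Setting Mgh = (3/4)Mv² gives v = √(2gh/(1+k)) = √(2·10·4.641/1.5) ≈ 7.87 m/s.

v ≈ 7.87 m/s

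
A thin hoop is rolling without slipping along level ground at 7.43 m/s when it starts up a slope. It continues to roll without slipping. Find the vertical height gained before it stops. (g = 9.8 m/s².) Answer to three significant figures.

The moment of inertia is MR², giving k ≡ I/(MR²) = 1.
Since it rolls without slipping, ω = v/R and KE = ½Mv² + ½Iω² = ½(1+k)Mv² = Mv².
At the top the kinetic energy is zero, so Mv₀² = Mgh.
Thus h = (1+k)v₀²/(2g) = 2 × 7.43² / (2 × 9.8) ≈ 5.63 m.

h ≈ 5.63 m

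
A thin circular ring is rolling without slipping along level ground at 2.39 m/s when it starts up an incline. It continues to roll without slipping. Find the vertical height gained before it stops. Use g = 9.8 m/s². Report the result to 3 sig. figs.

With I = MR², the ratio k = I/(MR²) is 1.
Since it rolls without slipping, ω = v/R and KE = ½Mv² + ½Iω² = ½(1+k)Mv² = Mv².
All of this converts to potential energy at the highest point: Mv₀² = Mgh.
Thus h = (1+k)v₀²/(2g) = 2 × 2.39² / (2 × 9.8) ≈ 0.583 m.

h ≈ 0.583 m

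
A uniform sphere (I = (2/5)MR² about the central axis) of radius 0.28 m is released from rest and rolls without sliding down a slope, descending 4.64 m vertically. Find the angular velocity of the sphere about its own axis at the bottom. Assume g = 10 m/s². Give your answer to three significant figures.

ω ≈ 29.1 rad/s

For this body I = (2/5)MR², i.e. k = I/(MR²) = 0.4.
Rolling without slipping gives ω = v/R, so the total kinetic energy is ½Mv² + ½Iω² = ½(1+k)Mv² = (7/10)Mv².
Energy conservation Mgh = ½(1+k)Mv² gives v = √(2gh/(1+k)) = √(2 × 10 × 4.64 / 1.4) = 8.142 m/s.
The angular speed follows from ω = v/R = 8.142/0.28 ≈ 29.1 rad/s.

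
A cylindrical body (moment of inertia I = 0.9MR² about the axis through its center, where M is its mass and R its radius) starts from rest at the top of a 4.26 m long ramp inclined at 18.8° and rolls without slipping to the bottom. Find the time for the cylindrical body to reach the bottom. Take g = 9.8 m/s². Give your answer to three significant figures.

Here I = 0.9MR², so the shape factor k = I/(MR²) = 0.9.
Along the incline Mg sinθ − f = Ma, and torque about the center fR = Iα = kMR²(a/R) gives f = kMa.
Hence a = g sinθ/(1+k) = 9.8×sin18.8°/1.9 = 1.662 m/s².
Starting from rest, L = ½at², so t = √(2L/a) = √(2×4.26/1.662) ≈ 2.26 s.

t ≈ 2.26 s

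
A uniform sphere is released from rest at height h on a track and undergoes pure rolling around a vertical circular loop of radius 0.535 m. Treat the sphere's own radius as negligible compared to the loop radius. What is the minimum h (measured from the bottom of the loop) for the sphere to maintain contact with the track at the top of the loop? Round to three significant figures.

For this body I = (2/5)MR², i.e. k = I/(MR²) = 0.4.
At the top, contact is just lost when gravity alone supplies the centripetal force: Mg = Mv_top²/r, i.e. v_top² = gr.
With ω = v/R, the kinetic energy at speed v is ½(1+k)Mv² = (7/10)Mv².
Energy conservation from release (height h) to the top (height 2r): Mgh = Mg(2r) + (7/10)M·gr.
Thus h_min = 2r + (1+k)r/2 = r(2 + 1.4/2) = 0.535 × 2.7 ≈ 1.44 m.

h_min ≈ 1.44 m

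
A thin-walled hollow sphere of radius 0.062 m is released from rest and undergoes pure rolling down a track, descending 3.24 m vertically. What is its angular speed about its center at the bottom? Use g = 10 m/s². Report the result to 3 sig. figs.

Here I = (2/3)MR², so the shape factor k = I/(MR²) = 2/3.
Rolling without slipping gives ω = v/R, so the total kinetic energy is ½Mv² + ½Iω² = ½(1+k)Mv² = (5/6)Mv².
Energy conservation Mgh = ½(1+k)Mv² gives v = √(2gh/(1+k)) = √(2 × 10 × 3.24 / 1.667) = 6.235 m/s.
Then ω = v/R = 6.235 / 0.062 ≈ 101 rad/s.

ω ≈ 101 rad/s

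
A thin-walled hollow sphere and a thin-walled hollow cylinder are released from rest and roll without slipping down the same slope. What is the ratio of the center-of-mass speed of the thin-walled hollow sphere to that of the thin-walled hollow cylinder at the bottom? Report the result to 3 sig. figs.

Each satisfies Mgh = ½(1+k)Mv² with k = I/(MR²), so v ∝ 1/√(1+k).
For the thin-walled hollow sphere k = 2/3; for the thin-walled hollow cylinder k = 1.
v₁/v₂ = √((1+k₂)/(1+k₁)) = √(2/1.667) ≈ 1.10.

v_ratio ≈ 1.10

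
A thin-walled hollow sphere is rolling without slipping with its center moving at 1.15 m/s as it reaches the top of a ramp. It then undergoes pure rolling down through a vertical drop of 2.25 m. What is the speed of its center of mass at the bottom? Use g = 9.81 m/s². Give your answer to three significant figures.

v ≈ 5.27 m/s

With I = (2/3)MR², the ratio k = I/(MR²) is 2/3.
The rolling condition ω = v/R makes the rotational term ½I(v/R)² = ½kMv², so KE_total = ½(1+k)Mv² = (5/6)Mv².
Energy conservation: (5/6)Mv₀² + Mgh = (5/6)Mv², so v² = v₀² + 2gh/(1+k).
v = √(1.15² + 2×9.81×2.25/1.667) = √27.81 ≈ 5.27 m/s.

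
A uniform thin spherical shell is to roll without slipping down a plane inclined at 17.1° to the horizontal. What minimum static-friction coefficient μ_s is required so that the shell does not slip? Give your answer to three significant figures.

μ_min ≈ 0.123

With I = (2/3)MR², the ratio k = I/(MR²) is 2/3.
Newton's second law down the slope: Mg sinθ − f = Ma. The torque equation fR = Iα (with α = a/R) gives f = kMa.
These give a = g sinθ/(1+k) and the required friction f = kMg sinθ/(1+k).
With N = Mg cosθ, the no-slip condition f ≤ μN gives μ_min = f/N = k tanθ/(1+k).
μ_min = (2/3) × tan17.1° / 1.667 ≈ 0.123.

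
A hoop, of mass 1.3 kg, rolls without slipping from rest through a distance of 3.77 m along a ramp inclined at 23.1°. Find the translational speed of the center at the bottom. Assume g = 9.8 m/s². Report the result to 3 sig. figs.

Here I = MR², so the shape factor k = I/(MR²) = 1.
Rolling without slipping gives ω = v/R, so the total kinetic energy is ½Mv² + ½Iω² = ½(1+k)Mv² = Mv².
The vertical drop is h = L sinθ = 3.77 × sin23.1° = 1.479 m.
Energy conservation: Mgh = Mv², so v = √(2gh/(1+k)) = √(2 × 9.8 × 1.479 / 2) ≈ 3.81 m/s.

v ≈ 3.81 m/s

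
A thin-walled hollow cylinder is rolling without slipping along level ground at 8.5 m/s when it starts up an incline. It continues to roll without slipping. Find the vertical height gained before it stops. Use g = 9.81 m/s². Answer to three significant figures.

For this body I = MR², i.e. k = I/(MR²) = 1.
Pure rolling means v = ωR; then KE = ½Mv² + ½I(v/R)² = ½(1+k)Mv² = Mv².
All of this converts to potential energy at the highest point: Mv₀² = Mgh.
Thus h = (1+k)v₀²/(2g) = 2 × 8.5² / (2 × 9.81) ≈ 7.36 m.

h ≈ 7.36 m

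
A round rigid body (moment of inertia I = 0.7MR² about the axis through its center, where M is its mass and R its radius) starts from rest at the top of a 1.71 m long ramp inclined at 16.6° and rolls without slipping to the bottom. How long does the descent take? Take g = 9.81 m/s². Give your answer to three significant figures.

t ≈ 1.44 s

Here I = 0.7MR², so the shape factor k = I/(MR²) = 0.7.
Newton's second law down the slope: Mg sinθ − f = Ma. The torque equation fR = Iα (with α = a/R) gives f = kMa.
Hence a = g sinθ/(1+k) = 9.81×sin16.6°/1.7 = 1.649 m/s².
Starting from rest, L = ½at², so t = √(2L/a) = √(2×1.71/1.649) ≈ 1.44 s.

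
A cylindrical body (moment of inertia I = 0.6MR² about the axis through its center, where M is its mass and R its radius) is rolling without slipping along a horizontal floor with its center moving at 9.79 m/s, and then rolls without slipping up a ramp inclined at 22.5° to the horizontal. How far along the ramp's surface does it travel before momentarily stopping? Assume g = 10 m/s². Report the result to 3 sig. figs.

With I = 0.6MR², the ratio k = I/(MR²) is 0.6.
Pure rolling means v = ωR; then KE = ½Mv² + ½I(v/R)² = ½(1+k)Mv² = (4/5)Mv².
Setting this equal to Mgh gives the vertical rise h = (1+k)v₀²/(2g) = 1.6×9.79²/(2×10) = 7.668 m.
Along the incline, d = h/sinθ = 7.668/sin22.5° ≈ 20.0 m.

d ≈ 20.0 m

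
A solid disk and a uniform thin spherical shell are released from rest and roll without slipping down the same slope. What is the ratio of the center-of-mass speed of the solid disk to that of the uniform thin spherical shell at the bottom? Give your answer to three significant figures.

v_ratio ≈ 1.05

Each satisfies Mgh = ½(1+k)Mv² with k = I/(MR²), so v ∝ 1/√(1+k).
For the solid disk k = 0.5; for the uniform thin spherical shell k = 2/3.
v₁/v₂ = √((1+k₂)/(1+k₁)) = √(1.667/1.5) ≈ 1.05.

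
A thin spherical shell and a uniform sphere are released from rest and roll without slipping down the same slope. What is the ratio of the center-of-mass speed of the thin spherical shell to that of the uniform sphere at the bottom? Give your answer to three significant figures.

v_ratio ≈ 0.917

Each satisfies Mgh = ½(1+k)Mv² with k = I/(MR²), so v ∝ 1/√(1+k).
For the thin spherical shell k = 2/3; for the uniform sphere k = 0.4.
v₁/v₂ = √((1+k₂)/(1+k₁)) = √(1.4/1.667) ≈ 0.917.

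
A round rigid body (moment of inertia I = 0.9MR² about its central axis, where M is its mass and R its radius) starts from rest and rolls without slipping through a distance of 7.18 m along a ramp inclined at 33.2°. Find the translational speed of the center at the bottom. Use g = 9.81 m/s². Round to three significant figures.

v ≈ 6.37 m/s

For this body I = 0.9MR², i.e. k = I/(MR²) = 0.9.
The rolling condition ω = v/R makes the rotational term ½I(v/R)² = ½kMv², so KE_total = ½(1+k)Mv² = (19/20)Mv².
The vertical drop is h = L sinθ = 7.18 × sin33.2° = 3.932 m.
Energy conservation: Mgh = (19/20)Mv², so v = √(2gh/(1+k)) = √(2 × 9.81 × 3.932 / 1.9) ≈ 6.37 m/s.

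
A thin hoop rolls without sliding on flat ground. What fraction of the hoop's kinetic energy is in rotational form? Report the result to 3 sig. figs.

fraction ≈ 0.500

The moment of inertia is MR², giving k ≡ I/(MR²) = 1.
Since ω = v/R, the translational part is ½Mv² and the rotational part is ½I(v/R)² = ½kMv²; the total is ½(1+k)Mv².
The rotational fraction is therefore k/(1+k) = 1/2 ≈ 0.500.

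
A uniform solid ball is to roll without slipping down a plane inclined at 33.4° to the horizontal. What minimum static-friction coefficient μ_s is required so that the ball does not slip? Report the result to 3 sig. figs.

μ_min ≈ 0.188

Here I = (2/5)MR², so the shape factor k = I/(MR²) = 0.4.
Newton's second law down the slope: Mg sinθ − f = Ma. The torque equation fR = Iα (with α = a/R) gives f = kMa.
These give a = g sinθ/(1+k) and the required friction f = kMg sinθ/(1+k).
With N = Mg cosθ, the no-slip condition f ≤ μN gives μ_min = f/N = k tanθ/(1+k).
μ_min = 0.4 × tan33.4° / 1.4 ≈ 0.188.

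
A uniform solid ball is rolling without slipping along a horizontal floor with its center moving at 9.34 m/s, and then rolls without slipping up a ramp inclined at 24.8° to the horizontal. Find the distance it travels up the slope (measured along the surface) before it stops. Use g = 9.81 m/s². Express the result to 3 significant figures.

d ≈ 14.8 m

For this body I = (2/5)MR², i.e. k = I/(MR²) = 0.4.
Pure rolling means v = ωR; then KE = ½Mv² + ½I(v/R)² = ½(1+k)Mv² = (7/10)Mv².
Setting this equal to Mgh gives the vertical rise h = (1+k)v₀²/(2g) = 1.4×9.34²/(2×9.81) = 6.225 m.
The distance along the slope is d = h/sinθ = 6.225/sin24.8° ≈ 14.8 m.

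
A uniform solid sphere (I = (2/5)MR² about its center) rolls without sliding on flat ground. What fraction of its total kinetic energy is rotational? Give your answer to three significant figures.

fraction ≈ 0.286

The moment of inertia is (2/5)MR², giving k ≡ I/(MR²) = 0.4.
Since ω = v/R, the translational part is ½Mv² and the rotational part is ½I(v/R)² = ½kMv²; the total is ½(1+k)Mv².
The rotational fraction is therefore k/(1+k) = 0.4/1.4 ≈ 0.286.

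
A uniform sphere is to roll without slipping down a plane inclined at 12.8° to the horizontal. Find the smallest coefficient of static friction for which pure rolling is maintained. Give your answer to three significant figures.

μ_min ≈ 0.0649

With I = (2/5)MR², the ratio k = I/(MR²) is 0.4.
Translational: Mg sinθ − f = Ma. Rotational about the CM: fR = Iα = kMRa, so f = kMa.
These give a = g sinθ/(1+k) and the required friction f = kMg sinθ/(1+k).
With N = Mg cosθ, the no-slip condition f ≤ μN gives μ_min = f/N = k tanθ/(1+k).
μ_min = 0.4 × tan12.8° / 1.4 ≈ 0.0649.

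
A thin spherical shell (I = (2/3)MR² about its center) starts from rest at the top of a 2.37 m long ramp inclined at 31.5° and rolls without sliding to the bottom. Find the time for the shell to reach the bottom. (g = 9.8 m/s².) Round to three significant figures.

Here I = (2/3)MR², so the shape factor k = I/(MR²) = 2/3.
Newton's second law down the slope: Mg sinθ − f = Ma. The torque equation fR = Iα (with α = a/R) gives f = kMa.
Hence a = g sinθ/(1+k) = 9.8×sin31.5°/1.667 = 3.072 m/s².
Starting from rest, L = ½at², so t = √(2L/a) = √(2×2.37/3.072) ≈ 1.24 s.

t ≈ 1.24 s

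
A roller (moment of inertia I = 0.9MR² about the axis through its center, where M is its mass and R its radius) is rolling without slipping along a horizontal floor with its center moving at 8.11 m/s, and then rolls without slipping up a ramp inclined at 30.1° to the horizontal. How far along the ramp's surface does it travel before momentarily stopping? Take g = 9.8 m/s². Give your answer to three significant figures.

With I = 0.9MR², the ratio k = I/(MR²) is 0.9.
Since it rolls without slipping, ω = v/R and KE = ½Mv² + ½Iω² = ½(1+k)Mv² = (19/20)Mv².
Setting this equal to Mgh gives the vertical rise h = (1+k)v₀²/(2g) = 1.9×8.11²/(2×9.8) = 6.376 m.
Along the incline, d = h/sinθ = 6.376/sin30.1° ≈ 12.7 m.

d ≈ 12.7 m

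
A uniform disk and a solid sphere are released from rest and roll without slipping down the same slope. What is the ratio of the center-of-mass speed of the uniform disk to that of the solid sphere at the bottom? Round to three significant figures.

v_ratio ≈ 0.966

Each satisfies Mgh = ½(1+k)Mv² with k = I/(MR²), so v ∝ 1/√(1+k).
For the uniform disk k = 0.5; for the solid sphere k = 0.4.
v₁/v₂ = √((1+k₂)/(1+k₁)) = √(1.4/1.5) ≈ 0.966.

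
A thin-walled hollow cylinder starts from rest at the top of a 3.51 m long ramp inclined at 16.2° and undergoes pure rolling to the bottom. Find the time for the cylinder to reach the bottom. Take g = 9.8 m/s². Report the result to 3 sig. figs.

With I = MR², the ratio k = I/(MR²) is 1.
Translational: Mg sinθ − f = Ma. Rotational about the CM: fR = Iα = kMRa, so f = kMa.
Hence a = g sinθ/(1+k) = 9.8×sin16.2°/2 = 1.367 m/s².
With constant a from rest, t = √(2L/a) = √(2·3.51/1.367) ≈ 2.27 s.

t ≈ 2.27 s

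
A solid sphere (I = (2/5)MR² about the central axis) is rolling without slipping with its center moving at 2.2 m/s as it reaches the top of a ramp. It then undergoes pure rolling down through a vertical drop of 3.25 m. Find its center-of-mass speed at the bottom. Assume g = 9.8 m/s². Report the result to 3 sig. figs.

v ≈ 7.10 m/s

Here I = (2/5)MR², so the shape factor k = I/(MR²) = 0.4.
The rolling condition ω = v/R makes the rotational term ½I(v/R)² = ½kMv², so KE_total = ½(1+k)Mv² = (7/10)Mv².
Energy conservation: (7/10)Mv₀² + Mgh = (7/10)Mv², so v² = v₀² + 2gh/(1+k).
v = √(2.2² + 2×9.8×3.25/1.4) = √50.34 ≈ 7.10 m/s.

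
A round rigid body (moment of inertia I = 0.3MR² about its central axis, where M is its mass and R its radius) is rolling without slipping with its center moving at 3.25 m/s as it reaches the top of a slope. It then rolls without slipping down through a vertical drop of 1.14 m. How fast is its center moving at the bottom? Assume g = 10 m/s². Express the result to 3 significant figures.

v ≈ 5.30 m/s

With I = 0.3MR², the ratio k = I/(MR²) is 0.3.
Since it rolls without slipping, ω = v/R and KE = ½Mv² + ½Iω² = ½(1+k)Mv² = (13/20)Mv².
Conserving energy between top and bottom: (13/20)Mv² = (13/20)Mv₀² + Mgh, hence v² = v₀² + 2gh/(1+k).
v = √(3.25² + 2×10×1.14/1.3) = √28.1 ≈ 5.30 m/s.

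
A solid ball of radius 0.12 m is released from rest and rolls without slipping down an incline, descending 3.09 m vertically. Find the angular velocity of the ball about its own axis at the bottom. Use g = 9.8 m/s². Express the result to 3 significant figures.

With I = (2/5)MR², the ratio k = I/(MR²) is 0.4.
Rolling without slipping gives ω = v/R, so the total kinetic energy is ½Mv² + ½Iω² = ½(1+k)Mv² = (7/10)Mv².
Energy conservation Mgh = ½(1+k)Mv² gives v = √(2gh/(1+k)) = √(2 × 9.8 × 3.09 / 1.4) = 6.577 m/s.
The angular speed follows from ω = v/R = 6.577/0.12 ≈ 54.8 rad/s.

ω ≈ 54.8 rad/s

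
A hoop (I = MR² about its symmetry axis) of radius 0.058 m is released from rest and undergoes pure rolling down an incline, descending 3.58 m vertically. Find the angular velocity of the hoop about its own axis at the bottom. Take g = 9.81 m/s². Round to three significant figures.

For this body I = MR², i.e. k = I/(MR²) = 1.
Since it rolls without slipping, ω = v/R and KE = ½Mv² + ½Iω² = ½(1+k)Mv² = Mv².
Energy conservation Mgh = ½(1+k)Mv² gives v = √(2gh/(1+k)) = √(2 × 9.81 × 3.58 / 2) = 5.926 m/s.
Then ω = v/R = 5.926 / 0.058 ≈ 102 rad/s.

ω ≈ 102 rad/s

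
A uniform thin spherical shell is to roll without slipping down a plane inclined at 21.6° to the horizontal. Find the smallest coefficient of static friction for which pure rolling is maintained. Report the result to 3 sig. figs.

μ_min ≈ 0.158

With I = (2/3)MR², the ratio k = I/(MR²) is 2/3.
Newton's second law down the slope: Mg sinθ − f = Ma. The torque equation fR = Iα (with α = a/R) gives f = kMa.
These give a = g sinθ/(1+k) and the required friction f = kMg sinθ/(1+k).
The normal force is N = Mg cosθ, so μ_min = f/N = k tanθ/(1+k).
μ_min = (2/3) × tan21.6° / 1.667 ≈ 0.158.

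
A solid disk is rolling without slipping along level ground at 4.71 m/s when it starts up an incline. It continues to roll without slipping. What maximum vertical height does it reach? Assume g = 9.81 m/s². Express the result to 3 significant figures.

h ≈ 1.70 m

Here I = (1/2)MR², so the shape factor k = I/(MR²) = 0.5.
Pure rolling means v = ωR; then KE = ½Mv² + ½I(v/R)² = ½(1+k)Mv² = (3/4)Mv².
All of this converts to potential energy at the highest point: (3/4)Mv₀² = Mgh.
Thus h = (1+k)v₀²/(2g) = 1.5 × 4.71² / (2 × 9.81) ≈ 1.70 m.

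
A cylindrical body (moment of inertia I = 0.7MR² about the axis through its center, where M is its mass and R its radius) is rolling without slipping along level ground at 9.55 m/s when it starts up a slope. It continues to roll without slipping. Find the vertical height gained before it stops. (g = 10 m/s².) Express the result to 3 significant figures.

With I = 0.7MR², the ratio k = I/(MR²) is 0.7.
Since it rolls without slipping, ω = v/R and KE = ½Mv² + ½Iω² = ½(1+k)Mv² = (17/20)Mv².
At the top the kinetic energy is zero, so (17/20)Mv₀² = Mgh.
Thus h = (1+k)v₀²/(2g) = 1.7 × 9.55² / (2 × 10) ≈ 7.75 m.

h ≈ 7.75 m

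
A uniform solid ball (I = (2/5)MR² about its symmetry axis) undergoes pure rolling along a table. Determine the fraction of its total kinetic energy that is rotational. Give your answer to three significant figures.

fraction ≈ 0.286

With I = (2/5)MR², the ratio k = I/(MR²) is 0.4.
Since ω = v/R, the translational part is ½Mv² and the rotational part is ½I(v/R)² = ½kMv²; the total is ½(1+k)Mv².
The rotational fraction is therefore k/(1+k) = 0.4/1.4 ≈ 0.286.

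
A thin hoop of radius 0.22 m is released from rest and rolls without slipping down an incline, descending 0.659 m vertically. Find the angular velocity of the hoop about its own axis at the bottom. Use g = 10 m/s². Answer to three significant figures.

ω ≈ 11.7 rad/s

The moment of inertia is MR², giving k ≡ I/(MR²) = 1.
Rolling without slipping gives ω = v/R, so the total kinetic energy is ½Mv² + ½Iω² = ½(1+k)Mv² = Mv².
Energy conservation Mgh = ½(1+k)Mv² gives v = √(2gh/(1+k)) = √(2 × 10 × 0.659 / 2) = 2.567 m/s.
The angular speed follows from ω = v/R = 2.567/0.22 ≈ 11.7 rad/s.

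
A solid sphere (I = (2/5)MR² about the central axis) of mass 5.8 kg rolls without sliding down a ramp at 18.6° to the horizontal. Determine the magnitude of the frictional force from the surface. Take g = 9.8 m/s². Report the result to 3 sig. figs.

The moment of inertia is (2/5)MR², giving k ≡ I/(MR²) = 0.4.
Newton's second law down the slope: Mg sinθ − f = Ma. The torque equation fR = Iα (with α = a/R) gives f = kMa.
Combining, a = g sinθ/(1+k) and f = kMa = kMg sinθ/(1+k).
f = 0.4 × 5.8 × 9.8 × sin18.6° / 1.4 ≈ 5.18 N.

f ≈ 5.18 N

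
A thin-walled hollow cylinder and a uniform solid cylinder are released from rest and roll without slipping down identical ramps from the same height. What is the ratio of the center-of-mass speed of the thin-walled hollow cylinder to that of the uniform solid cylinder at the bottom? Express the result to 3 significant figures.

v_ratio ≈ 0.866

Each satisfies Mgh = ½(1+k)Mv² with k = I/(MR²), so v ∝ 1/√(1+k).
For the thin-walled hollow cylinder k = 1; for the uniform solid cylinder k = 0.5.
v₁/v₂ = √((1+k₂)/(1+k₁)) = √(1.5/2) ≈ 0.866.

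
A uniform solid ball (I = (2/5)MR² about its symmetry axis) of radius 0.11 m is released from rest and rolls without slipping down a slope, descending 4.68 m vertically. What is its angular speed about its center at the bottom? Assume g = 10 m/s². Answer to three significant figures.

ω ≈ 74.3 rad/s

With I = (2/5)MR², the ratio k = I/(MR²) is 0.4.
Pure rolling means v = ωR; then KE = ½Mv² + ½I(v/R)² = ½(1+k)Mv² = (7/10)Mv².
Energy conservation Mgh = ½(1+k)Mv² gives v = √(2gh/(1+k)) = √(2 × 10 × 4.68 / 1.4) = 8.177 m/s.
The angular speed follows from ω = v/R = 8.177/0.11 ≈ 74.3 rad/s.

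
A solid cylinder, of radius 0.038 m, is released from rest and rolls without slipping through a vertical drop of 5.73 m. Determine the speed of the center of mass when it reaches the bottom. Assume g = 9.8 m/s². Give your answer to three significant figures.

With I = (1/2)MR², the ratio k = I/(MR²) is 0.5.
Since it rolls without slipping, ω = v/R and KE = ½Mv² + ½Iω² = ½(1+k)Mv² = (3/4)Mv².
Setting Mgh = (3/4)Mv² gives v = √(2gh/(1+k)) = √(2·9.8·5.73/1.5) ≈ 8.65 m/s.

v ≈ 8.65 m/s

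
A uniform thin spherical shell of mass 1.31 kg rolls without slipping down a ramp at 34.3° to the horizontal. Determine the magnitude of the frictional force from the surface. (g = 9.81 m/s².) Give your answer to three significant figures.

f ≈ 2.90 N

For this body I = (2/3)MR², i.e. k = I/(MR²) = 2/3.
Along the incline Mg sinθ − f = Ma, and torque about the center fR = Iα = kMR²(a/R) gives f = kMa.
Combining, a = g sinθ/(1+k) and f = kMa = kMg sinθ/(1+k).
f = (2/3) × 1.31 × 9.81 × sin34.3° / 1.667 ≈ 2.90 N.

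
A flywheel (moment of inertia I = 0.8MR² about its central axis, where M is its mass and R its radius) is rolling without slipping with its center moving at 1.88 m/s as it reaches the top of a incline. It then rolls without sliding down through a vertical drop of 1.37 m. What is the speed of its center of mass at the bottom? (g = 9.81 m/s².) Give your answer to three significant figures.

Here I = 0.8MR², so the shape factor k = I/(MR²) = 0.8.
Rolling without slipping gives ω = v/R, so the total kinetic energy is ½Mv² + ½Iω² = ½(1+k)Mv² = (9/10)Mv².
Energy conservation: (9/10)Mv₀² + Mgh = (9/10)Mv², so v² = v₀² + 2gh/(1+k).
v = √(1.88² + 2×9.81×1.37/1.8) = √18.47 ≈ 4.30 m/s.

v ≈ 4.30 m/s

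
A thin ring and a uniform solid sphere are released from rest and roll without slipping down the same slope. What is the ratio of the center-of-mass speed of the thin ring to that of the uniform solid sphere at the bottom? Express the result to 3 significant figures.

v_ratio ≈ 0.837

Each satisfies Mgh = ½(1+k)Mv² with k = I/(MR²), so v ∝ 1/√(1+k).
For the thin ring k = 1; for the uniform solid sphere k = 0.4.
v₁/v₂ = √((1+k₂)/(1+k₁)) = √(1.4/2) ≈ 0.837.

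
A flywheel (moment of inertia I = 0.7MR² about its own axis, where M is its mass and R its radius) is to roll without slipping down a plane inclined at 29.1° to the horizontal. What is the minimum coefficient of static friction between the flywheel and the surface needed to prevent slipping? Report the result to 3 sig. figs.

μ_min ≈ 0.229

For this body I = 0.7MR², i.e. k = I/(MR²) = 0.7.
Translational: Mg sinθ − f = Ma. Rotational about the CM: fR = Iα = kMRa, so f = kMa.
These give a = g sinθ/(1+k) and the required friction f = kMg sinθ/(1+k).
The normal force is N = Mg cosθ, so μ_min = f/N = k tanθ/(1+k).
μ_min = 0.7 × tan29.1° / 1.7 ≈ 0.229.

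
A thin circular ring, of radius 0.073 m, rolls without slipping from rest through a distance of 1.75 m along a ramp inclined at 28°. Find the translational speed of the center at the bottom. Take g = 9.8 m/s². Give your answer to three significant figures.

The moment of inertia is MR², giving k ≡ I/(MR²) = 1.
Since it rolls without slipping, ω = v/R and KE = ½Mv² + ½Iω² = ½(1+k)Mv² = Mv².
The vertical drop is h = L sinθ = 1.75 × sin28° = 0.8216 m.
Energy conservation: Mgh = Mv², so v = √(2gh/(1+k)) = √(2 × 9.8 × 0.8216 / 2) ≈ 2.84 m/s.

v ≈ 2.84 m/s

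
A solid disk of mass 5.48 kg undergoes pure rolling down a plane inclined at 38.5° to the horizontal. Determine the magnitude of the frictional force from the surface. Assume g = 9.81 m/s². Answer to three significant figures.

Here I = (1/2)MR², so the shape factor k = I/(MR²) = 0.5.
Along the incline Mg sinθ − f = Ma, and torque about the center fR = Iα = kMR²(a/R) gives f = kMa.
Combining, a = g sinθ/(1+k) and f = kMa = kMg sinθ/(1+k).
f = 0.5 × 5.48 × 9.81 × sin38.5° / 1.5 ≈ 11.2 N.

f ≈ 11.2 N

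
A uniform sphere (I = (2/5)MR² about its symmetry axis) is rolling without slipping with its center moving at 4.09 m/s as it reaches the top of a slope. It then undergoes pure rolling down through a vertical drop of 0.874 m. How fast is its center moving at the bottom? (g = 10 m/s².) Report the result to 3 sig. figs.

v ≈ 5.40 m/s

For this body I = (2/5)MR², i.e. k = I/(MR²) = 0.4.
The rolling condition ω = v/R makes the rotational term ½I(v/R)² = ½kMv², so KE_total = ½(1+k)Mv² = (7/10)Mv².
Conserving energy between top and bottom: (7/10)Mv² = (7/10)Mv₀² + Mgh, hence v² = v₀² + 2gh/(1+k).
v = √(4.09² + 2×10×0.874/1.4) = √29.21 ≈ 5.40 m/s.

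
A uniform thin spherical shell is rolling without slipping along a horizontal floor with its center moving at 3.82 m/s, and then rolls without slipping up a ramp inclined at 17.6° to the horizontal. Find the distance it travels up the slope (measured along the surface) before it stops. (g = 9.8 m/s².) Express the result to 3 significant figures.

With I = (2/3)MR², the ratio k = I/(MR²) is 2/3.
Since it rolls without slipping, ω = v/R and KE = ½Mv² + ½Iω² = ½(1+k)Mv² = (5/6)Mv².
Setting this equal to Mgh gives the vertical rise h = (1+k)v₀²/(2g) = 1.667×3.82²/(2×9.8) = 1.241 m.
Along the incline, d = h/sinθ = 1.241/sin17.6° ≈ 4.10 m.

d ≈ 4.10 m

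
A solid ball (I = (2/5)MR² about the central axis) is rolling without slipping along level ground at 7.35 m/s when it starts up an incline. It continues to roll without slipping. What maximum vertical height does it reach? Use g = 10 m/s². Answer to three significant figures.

The moment of inertia is (2/5)MR², giving k ≡ I/(MR²) = 0.4.
Since it rolls without slipping, ω = v/R and KE = ½Mv² + ½Iω² = ½(1+k)Mv² = (7/10)Mv².
At the top the kinetic energy is zero, so (7/10)Mv₀² = Mgh.
Thus h = (1+k)v₀²/(2g) = 1.4 × 7.35² / (2 × 10) ≈ 3.78 m.

h ≈ 3.78 m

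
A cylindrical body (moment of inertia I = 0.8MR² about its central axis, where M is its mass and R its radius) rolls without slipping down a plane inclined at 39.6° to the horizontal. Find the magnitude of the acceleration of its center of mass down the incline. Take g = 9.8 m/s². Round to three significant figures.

Here I = 0.8MR², so the shape factor k = I/(MR²) = 0.8.
Newton's second law down the slope: Mg sinθ − f = Ma. The torque equation fR = Iα (with α = a/R) gives f = kMa.
Eliminating f: Mg sinθ = (1+k)Ma, so a = g sinθ/(1+k) = 9.8 × sin39.6° / 1.8 ≈ 3.47 m/s².

a ≈ 3.47 m/s²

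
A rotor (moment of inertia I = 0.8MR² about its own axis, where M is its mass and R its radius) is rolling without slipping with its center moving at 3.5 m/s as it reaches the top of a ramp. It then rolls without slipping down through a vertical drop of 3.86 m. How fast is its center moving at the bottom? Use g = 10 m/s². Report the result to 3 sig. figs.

For this body I = 0.8MR², i.e. k = I/(MR²) = 0.8.
Since it rolls without slipping, ω = v/R and KE = ½Mv² + ½Iω² = ½(1+k)Mv² = (9/10)Mv².
Conserving energy between top and bottom: (9/10)Mv² = (9/10)Mv₀² + Mgh, hence v² = v₀² + 2gh/(1+k).
v = √(3.5² + 2×10×3.86/1.8) = √55.14 ≈ 7.43 m/s.

v ≈ 7.43 m/s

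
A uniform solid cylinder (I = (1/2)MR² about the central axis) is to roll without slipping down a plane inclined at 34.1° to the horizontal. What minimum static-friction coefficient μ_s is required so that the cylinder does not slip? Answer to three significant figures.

μ_min ≈ 0.226

For this body I = (1/2)MR², i.e. k = I/(MR²) = 0.5.
Newton's second law down the slope: Mg sinθ − f = Ma. The torque equation fR = Iα (with α = a/R) gives f = kMa.
These give a = g sinθ/(1+k) and the required friction f = kMg sinθ/(1+k).
With N = Mg cosθ, the no-slip condition f ≤ μN gives μ_min = f/N = k tanθ/(1+k).
μ_min = 0.5 × tan34.1° / 1.5 ≈ 0.226.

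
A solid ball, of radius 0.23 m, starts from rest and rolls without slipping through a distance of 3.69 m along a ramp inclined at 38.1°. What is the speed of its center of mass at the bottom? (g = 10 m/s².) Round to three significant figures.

v ≈ 5.70 m/s

With I = (2/5)MR², the ratio k = I/(MR²) is 0.4.
Since it rolls without slipping, ω = v/R and KE = ½Mv² + ½Iω² = ½(1+k)Mv² = (7/10)Mv².
The vertical drop is h = L sinθ = 3.69 × sin38.1° = 2.277 m.
Setting Mgh = (7/10)Mv² gives v = √(2gh/(1+k)) = √(2·10·2.277/1.4) ≈ 5.70 m/s.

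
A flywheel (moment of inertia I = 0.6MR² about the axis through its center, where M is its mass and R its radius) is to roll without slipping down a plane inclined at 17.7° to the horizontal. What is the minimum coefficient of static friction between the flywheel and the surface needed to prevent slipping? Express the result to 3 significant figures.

The moment of inertia is 0.6MR², giving k ≡ I/(MR²) = 0.6.
Along the incline Mg sinθ − f = Ma, and torque about the center fR = Iα = kMR²(a/R) gives f = kMa.
These give a = g sinθ/(1+k) and the required friction f = kMg sinθ/(1+k).
The normal force is N = Mg cosθ, so μ_min = f/N = k tanθ/(1+k).
μ_min = 0.6 × tan17.7° / 1.6 ≈ 0.120.

μ_min ≈ 0.120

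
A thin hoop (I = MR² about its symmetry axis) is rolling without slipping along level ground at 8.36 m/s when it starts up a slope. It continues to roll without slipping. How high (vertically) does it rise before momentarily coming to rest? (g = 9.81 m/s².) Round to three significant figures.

With I = MR², the ratio k = I/(MR²) is 1.
Since it rolls without slipping, ω = v/R and KE = ½Mv² + ½Iω² = ½(1+k)Mv² = Mv².
At the top the kinetic energy is zero, so Mv₀² = Mgh.
Thus h = (1+k)v₀²/(2g) = 2 × 8.36² / (2 × 9.81) ≈ 7.12 m.

h ≈ 7.12 m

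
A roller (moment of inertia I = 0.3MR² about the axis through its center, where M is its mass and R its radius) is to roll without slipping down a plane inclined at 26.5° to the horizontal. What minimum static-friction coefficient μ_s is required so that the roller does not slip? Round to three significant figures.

μ_min ≈ 0.115

The moment of inertia is 0.3MR², giving k ≡ I/(MR²) = 0.3.
Along the incline Mg sinθ − f = Ma, and torque about the center fR = Iα = kMR²(a/R) gives f = kMa.
These give a = g sinθ/(1+k) and the required friction f = kMg sinθ/(1+k).
With N = Mg cosθ, the no-slip condition f ≤ μN gives μ_min = f/N = k tanθ/(1+k).
μ_min = 0.3 × tan26.5° / 1.3 ≈ 0.115.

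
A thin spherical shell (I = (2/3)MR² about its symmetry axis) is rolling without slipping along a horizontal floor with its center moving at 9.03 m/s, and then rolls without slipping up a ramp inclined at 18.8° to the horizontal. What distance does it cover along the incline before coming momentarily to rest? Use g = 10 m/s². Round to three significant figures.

With I = (2/3)MR², the ratio k = I/(MR²) is 2/3.
The rolling condition ω = v/R makes the rotational term ½I(v/R)² = ½kMv², so KE_total = ½(1+k)Mv² = (5/6)Mv².
Setting this equal to Mgh gives the vertical rise h = (1+k)v₀²/(2g) = 1.667×9.03²/(2×10) = 6.795 m.
The distance along the slope is d = h/sinθ = 6.795/sin18.8° ≈ 21.1 m.

d ≈ 21.1 m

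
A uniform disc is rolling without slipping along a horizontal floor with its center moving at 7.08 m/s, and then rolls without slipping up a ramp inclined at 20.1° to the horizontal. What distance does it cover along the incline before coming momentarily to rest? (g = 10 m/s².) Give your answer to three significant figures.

d ≈ 10.9 m

Here I = (1/2)MR², so the shape factor k = I/(MR²) = 0.5.
The rolling condition ω = v/R makes the rotational term ½I(v/R)² = ½kMv², so KE_total = ½(1+k)Mv² = (3/4)Mv².
Setting this equal to Mgh gives the vertical rise h = (1+k)v₀²/(2g) = 1.5×7.08²/(2×10) = 3.759 m.
Along the incline, d = h/sinθ = 3.759/sin20.1° ≈ 10.9 m.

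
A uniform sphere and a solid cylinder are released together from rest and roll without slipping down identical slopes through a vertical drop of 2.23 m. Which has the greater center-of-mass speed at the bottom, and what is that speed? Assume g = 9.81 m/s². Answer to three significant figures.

For rolling without slipping, Mgh = ½(1+k)Mv² where k = I/(MR²), so v = √(2gh/(1+k)).
Uniform sphere: k = 0.4, giving v = √(2×9.81×2.23/1.4) = 5.59 m/s.
Solid cylinder: k = 0.5, giving v = √(2×9.81×2.23/1.5) = 5.401 m/s.
The smaller k wins: the uniform sphere, at ≈ 5.59 m/s.

the uniform sphere, at v ≈ 5.59 m/s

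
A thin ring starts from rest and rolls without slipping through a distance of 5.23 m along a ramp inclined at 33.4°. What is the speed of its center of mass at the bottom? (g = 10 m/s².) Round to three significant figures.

The moment of inertia is MR², giving k ≡ I/(MR²) = 1.
Rolling without slipping gives ω = v/R, so the total kinetic energy is ½Mv² + ½Iω² = ½(1+k)Mv² = Mv².
The vertical drop is h = L sinθ = 5.23 × sin33.4° = 2.879 m.
Setting Mgh = Mv² gives v = √(2gh/(1+k)) = √(2·10·2.879/2) ≈ 5.37 m/s.

v ≈ 5.37 m/s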